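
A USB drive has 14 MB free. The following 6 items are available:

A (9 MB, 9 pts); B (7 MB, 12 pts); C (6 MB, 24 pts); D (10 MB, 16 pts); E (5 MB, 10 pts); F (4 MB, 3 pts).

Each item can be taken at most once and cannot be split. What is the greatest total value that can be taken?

36 pts

This is a 0/1 knapsack; check combinations near the capacity.
- B+C: size 7+6=13, value 12+24=36
- C+E: size 6+5=11, value 24+10=34
- C+F: size 6+4=10, value 24+3=27
Best: 36 pts.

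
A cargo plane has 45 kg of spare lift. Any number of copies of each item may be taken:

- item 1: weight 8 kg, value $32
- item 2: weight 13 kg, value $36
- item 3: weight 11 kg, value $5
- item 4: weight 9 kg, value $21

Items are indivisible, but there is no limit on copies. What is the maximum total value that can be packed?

$164

Best value-per-unit is item 1 at 32/8; filling with it alone gives 5×32 = 160.
Optimal mix: 4×item 1 + 1×item 2 → weight 45, value 164.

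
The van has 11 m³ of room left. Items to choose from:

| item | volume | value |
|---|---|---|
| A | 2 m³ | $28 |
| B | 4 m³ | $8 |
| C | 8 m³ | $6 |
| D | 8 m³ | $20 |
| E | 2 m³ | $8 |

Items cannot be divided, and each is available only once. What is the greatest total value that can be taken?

This is a 0/1 knapsack; check combinations near the capacity.
- A+D: volume 2+8=10, value 28+20=48
- A+B+E: volume 2+4+2=8, value 28+8+8=44
- A+E: volume 2+2=4, value 28+8=36
- A+B: volume 2+4=6, value 28+8=36
Best: $48.

$48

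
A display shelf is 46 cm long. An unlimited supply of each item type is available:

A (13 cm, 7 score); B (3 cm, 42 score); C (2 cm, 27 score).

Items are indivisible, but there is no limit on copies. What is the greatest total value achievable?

Best value-per-unit is B at 42/3; filling with it alone gives 15×42 = 630.
Optimal mix: 14×B + 2×C → length 46, value 642.

642 score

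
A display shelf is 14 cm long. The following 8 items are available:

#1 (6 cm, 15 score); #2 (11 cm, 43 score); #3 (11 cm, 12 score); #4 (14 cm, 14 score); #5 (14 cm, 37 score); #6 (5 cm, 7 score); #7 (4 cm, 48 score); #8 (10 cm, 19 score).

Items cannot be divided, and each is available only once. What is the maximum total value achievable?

67 score

Check high-value combinations within 14 cm:
- #7+#8: length 4+10=14, value 48+19=67
- #1+#7: length 6+4=10, value 15+48=63
- #6+#7: length 5+4=9, value 7+48=55
Best: 67 score.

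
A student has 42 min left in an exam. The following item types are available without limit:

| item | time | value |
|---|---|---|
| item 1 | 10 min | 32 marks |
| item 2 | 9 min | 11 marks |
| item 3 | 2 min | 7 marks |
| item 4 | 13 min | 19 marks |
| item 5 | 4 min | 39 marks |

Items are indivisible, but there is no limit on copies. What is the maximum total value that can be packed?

397 marks

Best value-per-unit is item 5 at 39/4; filling with it alone gives 10×39 = 390.
Optimal mix: 1×item 3 + 10×item 5 → time 42, value 397.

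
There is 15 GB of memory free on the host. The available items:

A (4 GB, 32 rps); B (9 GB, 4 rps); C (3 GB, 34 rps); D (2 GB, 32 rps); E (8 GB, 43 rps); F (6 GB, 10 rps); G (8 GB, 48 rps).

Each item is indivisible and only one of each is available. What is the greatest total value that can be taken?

Check high-value combinations within 15 GB:
- C+D+G: memory 3+2+8=13, value 34+32+48=114
- A+C+G: memory 4+3+8=15, value 32+34+48=114
- A+D+G: memory 4+2+8=14, value 32+32+48=112
- C+D+E: memory 3+2+8=13, value 34+32+43=109
Best: 114 rps.

114 rps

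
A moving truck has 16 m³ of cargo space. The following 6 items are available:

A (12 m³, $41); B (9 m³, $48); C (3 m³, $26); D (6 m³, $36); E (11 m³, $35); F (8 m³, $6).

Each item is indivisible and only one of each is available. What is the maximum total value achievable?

Check high-value combinations within 16 m³:
- B+D: volume 9+6=15, value 48+36=84
- B+C: volume 9+3=12, value 48+26=74
- A+C: volume 12+3=15, value 41+26=67
- C+D: volume 3+6=9, value 26+36=62
- C+E: volume 3+11=14, value 26+35=61
Best: $84.

$84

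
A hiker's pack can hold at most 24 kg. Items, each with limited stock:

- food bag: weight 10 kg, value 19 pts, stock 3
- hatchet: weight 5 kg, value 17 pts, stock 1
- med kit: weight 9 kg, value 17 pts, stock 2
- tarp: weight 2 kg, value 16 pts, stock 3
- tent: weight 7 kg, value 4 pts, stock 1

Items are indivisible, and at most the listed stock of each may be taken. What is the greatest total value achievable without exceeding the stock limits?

Best selections within weight 24 and stock limits:
- 1×food bag + 1×hatchet + 3×tarp: weight 21, value 84
- 1×hatchet + 1×med kit + 3×tarp: weight 20, value 82
- 2×med kit + 3×tarp: weight 24, value 82
Best: 84 pts.

84 pts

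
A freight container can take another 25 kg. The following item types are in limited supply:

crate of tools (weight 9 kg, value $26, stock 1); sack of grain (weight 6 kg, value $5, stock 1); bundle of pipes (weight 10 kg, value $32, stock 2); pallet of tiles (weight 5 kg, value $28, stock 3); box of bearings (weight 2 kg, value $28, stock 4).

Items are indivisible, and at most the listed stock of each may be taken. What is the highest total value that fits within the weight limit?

Top feasible selections:
- 3×pallet of tiles + 4×box of bearings: weight 23, value 196
- 1×sack of grain + 2×pallet of tiles + 4×box of bearings: weight 24, value 173
Best: $196.

$196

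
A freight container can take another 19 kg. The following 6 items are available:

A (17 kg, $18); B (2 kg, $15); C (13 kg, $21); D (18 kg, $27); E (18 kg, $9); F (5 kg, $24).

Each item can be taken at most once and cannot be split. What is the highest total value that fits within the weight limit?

Check high-value combinations within 19 kg:
- C+F: weight 13+5=18, value 21+24=45
- B+F: weight 2+5=7, value 15+24=39
- B+C: weight 2+13=15, value 15+21=36
Best: $45.

$45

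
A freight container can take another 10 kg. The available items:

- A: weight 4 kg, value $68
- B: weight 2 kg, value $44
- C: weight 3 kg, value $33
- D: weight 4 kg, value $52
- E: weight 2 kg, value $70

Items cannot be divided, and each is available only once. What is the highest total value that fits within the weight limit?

$190

Check high-value combinations within 10 kg:
- A+D+E: weight 4+4+2=10, value 68+52+70=190
- A+B+E: weight 4+2+2=8, value 68+44+70=182
- A+C+E: weight 4+3+2=9, value 68+33+70=171
Best: $190.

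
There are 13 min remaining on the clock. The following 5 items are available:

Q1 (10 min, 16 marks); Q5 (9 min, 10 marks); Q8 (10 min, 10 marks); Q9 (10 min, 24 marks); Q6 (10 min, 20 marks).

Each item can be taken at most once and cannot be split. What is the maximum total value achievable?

Check high-value combinations within 13 min:
- Q9: time 10, value 24
- Q6: time 10, value 20
- Q1: time 10, value 16
Best: 24 marks.

24 marks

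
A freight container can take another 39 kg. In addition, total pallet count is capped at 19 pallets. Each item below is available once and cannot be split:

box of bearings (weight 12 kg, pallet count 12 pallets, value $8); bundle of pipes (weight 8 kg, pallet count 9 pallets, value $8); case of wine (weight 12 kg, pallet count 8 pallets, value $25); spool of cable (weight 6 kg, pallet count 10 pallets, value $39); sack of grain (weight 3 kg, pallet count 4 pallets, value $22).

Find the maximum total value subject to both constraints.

$64

Feasible sets respecting both limits:
- case of wine+spool of cable: weight 18, pallet count 18, value 64
- spool of cable+sack of grain: weight 9, pallet count 14, value 61
- bundle of pipes+spool of cable: weight 14, pallet count 19, value 47
- case of wine+sack of grain: weight 15, pallet count 12, value 47
Best: $64.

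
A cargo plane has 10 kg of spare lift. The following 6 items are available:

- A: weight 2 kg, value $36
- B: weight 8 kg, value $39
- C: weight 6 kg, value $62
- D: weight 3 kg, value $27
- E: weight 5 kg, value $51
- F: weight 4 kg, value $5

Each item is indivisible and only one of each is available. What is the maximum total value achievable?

$114

Check high-value combinations within 10 kg:
- A+D+E: weight 2+3+5=10, value 36+27+51=114
- A+C: weight 2+6=8, value 36+62=98
- C+D: weight 6+3=9, value 62+27=89
- A+E: weight 2+5=7, value 36+51=87
- D+E: weight 3+5=8, value 27+51=78
Best: $114.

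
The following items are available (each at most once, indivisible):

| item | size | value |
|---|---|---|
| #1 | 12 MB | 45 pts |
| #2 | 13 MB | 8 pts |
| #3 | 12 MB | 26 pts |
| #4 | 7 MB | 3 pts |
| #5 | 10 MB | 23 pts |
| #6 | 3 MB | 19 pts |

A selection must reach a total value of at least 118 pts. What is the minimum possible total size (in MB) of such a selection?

Subsets with value ≥ 118, sorted by total size:
- #1+#2+#3+#5+#6: size 50, value 121
- #1+#2+#3+#4+#5+#6: size 57, value 124
Minimum size: 50 MB.

50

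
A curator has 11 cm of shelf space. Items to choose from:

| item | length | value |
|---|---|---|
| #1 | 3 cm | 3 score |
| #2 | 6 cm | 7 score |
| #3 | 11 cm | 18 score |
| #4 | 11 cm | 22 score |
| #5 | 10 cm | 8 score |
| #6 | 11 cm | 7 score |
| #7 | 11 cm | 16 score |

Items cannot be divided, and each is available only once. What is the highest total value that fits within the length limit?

22 score

Check high-value combinations within 11 cm:
- #4: length 11, value 22
- #3: length 11, value 18
- #7: length 11, value 16
- #1+#2: length 3+6=9, value 3+7=10
- #5: length 10, value 8
Best: 22 score.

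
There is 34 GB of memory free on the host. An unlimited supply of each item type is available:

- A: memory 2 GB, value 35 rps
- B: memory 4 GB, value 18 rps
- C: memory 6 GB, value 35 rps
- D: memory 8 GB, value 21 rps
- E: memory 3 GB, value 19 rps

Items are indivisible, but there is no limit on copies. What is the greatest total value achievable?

Best value-per-unit is A at 35/2, and filling with it alone uses memory 17×2=34. No mix of the others beats 17×35 = 595.

595 rps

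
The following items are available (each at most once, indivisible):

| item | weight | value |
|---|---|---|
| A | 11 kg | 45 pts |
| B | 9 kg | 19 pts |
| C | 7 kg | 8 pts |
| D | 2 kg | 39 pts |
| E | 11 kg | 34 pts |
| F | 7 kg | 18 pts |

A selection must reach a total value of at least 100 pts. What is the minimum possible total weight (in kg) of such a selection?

20

Subsets with value ≥ 100, sorted by total weight:
- A+D+F: weight 20, value 102
- A+B+D: weight 22, value 103
- A+D+E: weight 24, value 118
Minimum weight: 20 kg.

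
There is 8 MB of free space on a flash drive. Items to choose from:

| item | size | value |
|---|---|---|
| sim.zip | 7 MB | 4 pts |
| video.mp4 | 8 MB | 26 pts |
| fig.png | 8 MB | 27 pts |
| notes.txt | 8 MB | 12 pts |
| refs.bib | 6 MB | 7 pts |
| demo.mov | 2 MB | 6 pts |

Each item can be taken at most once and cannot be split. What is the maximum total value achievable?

Check high-value combinations within 8 MB:
- fig.png: size 8, value 27
- video.mp4: size 8, value 26
- refs.bib+demo.mov: size 6+2=8, value 7+6=13
- notes.txt: size 8, value 12
Best: 27 pts.

27 pts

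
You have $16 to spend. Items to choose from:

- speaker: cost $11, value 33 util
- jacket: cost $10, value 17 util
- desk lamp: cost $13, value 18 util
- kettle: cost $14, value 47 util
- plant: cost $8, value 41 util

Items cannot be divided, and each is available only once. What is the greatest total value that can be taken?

47 util

This is a 0/1 knapsack; check combinations near the capacity.
- kettle: cost 14, value 47
- plant: cost 8, value 41
- speaker: cost 11, value 33
- desk lamp: cost 13, value 18
Best: 47 util.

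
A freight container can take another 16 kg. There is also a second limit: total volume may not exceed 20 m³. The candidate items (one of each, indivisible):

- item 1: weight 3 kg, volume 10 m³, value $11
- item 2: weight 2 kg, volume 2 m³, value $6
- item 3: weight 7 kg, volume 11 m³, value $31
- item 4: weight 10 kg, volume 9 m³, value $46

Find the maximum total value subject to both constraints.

Feasible sets respecting both limits:
- item 1+item 4: weight 13, volume 19, value 57
- item 2+item 4: weight 12, volume 11, value 52
- item 4: weight 10, volume 9, value 46
Best: $57.

$57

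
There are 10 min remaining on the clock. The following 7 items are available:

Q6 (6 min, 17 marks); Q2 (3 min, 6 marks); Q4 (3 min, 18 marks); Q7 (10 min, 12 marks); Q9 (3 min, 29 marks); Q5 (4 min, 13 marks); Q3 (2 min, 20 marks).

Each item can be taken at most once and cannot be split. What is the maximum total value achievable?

67 marks

Check high-value combinations within 10 min:
- Q4+Q9+Q3: time 3+3+2=8, value 18+29+20=67
- Q9+Q5+Q3: time 3+4+2=9, value 29+13+20=62
- Q4+Q9+Q5: time 3+3+4=10, value 18+29+13=60
- Q2+Q9+Q3: time 3+3+2=8, value 6+29+20=55
- Q2+Q4+Q9: time 3+3+3=9, value 6+18+29=53
Best: 67 marks.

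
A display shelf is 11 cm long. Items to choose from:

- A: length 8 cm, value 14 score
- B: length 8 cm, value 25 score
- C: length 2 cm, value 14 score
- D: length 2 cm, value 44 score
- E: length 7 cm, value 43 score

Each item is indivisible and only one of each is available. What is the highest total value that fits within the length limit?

101 score

Check high-value combinations within 11 cm:
- C+D+E: length 2+2+7=11, value 14+44+43=101
- D+E: length 2+7=9, value 44+43=87
- B+D: length 8+2=10, value 25+44=69
- C+D: length 2+2=4, value 14+44=58
- A+D: length 8+2=10, value 14+44=58
Best: 101 score.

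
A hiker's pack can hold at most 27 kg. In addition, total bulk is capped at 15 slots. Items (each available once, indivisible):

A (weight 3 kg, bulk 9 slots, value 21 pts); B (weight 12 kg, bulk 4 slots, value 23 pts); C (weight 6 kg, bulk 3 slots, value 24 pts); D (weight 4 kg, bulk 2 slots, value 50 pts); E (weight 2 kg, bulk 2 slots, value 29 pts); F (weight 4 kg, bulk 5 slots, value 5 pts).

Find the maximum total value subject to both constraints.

Feasible sets respecting both limits:
- B+C+D+E: weight 24, bulk 11, value 126
- C+D+E+F: weight 16, bulk 12, value 108
- B+D+E+F: weight 22, bulk 13, value 107
- C+D+E: weight 12, bulk 7, value 103
Best: 126 pts.

126 pts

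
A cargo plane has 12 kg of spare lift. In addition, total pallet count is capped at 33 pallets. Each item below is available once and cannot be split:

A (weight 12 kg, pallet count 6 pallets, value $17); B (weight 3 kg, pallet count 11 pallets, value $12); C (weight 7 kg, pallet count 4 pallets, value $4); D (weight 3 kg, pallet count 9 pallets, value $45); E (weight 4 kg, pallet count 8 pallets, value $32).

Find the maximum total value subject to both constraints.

$89

Feasible sets respecting both limits:
- B+D+E: weight 10, pallet count 28, value 89
- D+E: weight 7, pallet count 17, value 77
- B+D: weight 6, pallet count 20, value 57
Best: $89.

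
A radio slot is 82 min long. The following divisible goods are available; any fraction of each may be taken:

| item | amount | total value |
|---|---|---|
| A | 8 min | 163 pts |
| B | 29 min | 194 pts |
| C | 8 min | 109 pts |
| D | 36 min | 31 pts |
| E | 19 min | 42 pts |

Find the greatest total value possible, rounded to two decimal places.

Take in order of value per unit:
- A (163/8 per unit): all 8 → value 163, running total 163.00
- C (109/8 per unit): all 8 → value 109, running total 272.00
- B (194/29 per unit): all 29 → value 194, running total 466.00
- E (42/19 per unit): all 19 → value 42, running total 508.00
- D (31/36 per unit): 18 of 36 → value 18×31/36 = 15.5000, running total 523.50
Total 523.50.

523.50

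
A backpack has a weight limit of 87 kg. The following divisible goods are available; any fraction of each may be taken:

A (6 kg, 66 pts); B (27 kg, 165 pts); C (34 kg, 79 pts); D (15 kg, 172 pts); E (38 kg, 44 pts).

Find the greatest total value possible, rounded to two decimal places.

487.79

Take in order of value per unit:
- D (172/15 per unit): all 15 → value 172, running total 172.00
- A (66/6 per unit): all 6 → value 66, running total 238.00
- B (165/27 per unit): all 27 → value 165, running total 403.00
- C (79/34 per unit): all 34 → value 79, running total 482.00
- E (44/38 per unit): 5 of 38 → value 5×44/38 = 5.7895, running total 487.79
Total 487.79.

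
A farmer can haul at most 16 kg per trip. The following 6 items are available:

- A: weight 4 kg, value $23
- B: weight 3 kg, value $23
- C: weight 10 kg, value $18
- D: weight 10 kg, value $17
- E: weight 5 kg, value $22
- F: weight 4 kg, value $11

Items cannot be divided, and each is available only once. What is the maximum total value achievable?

$79

Check high-value combinations within 16 kg:
- A+B+E+F: weight 4+3+5+4=16, value 23+23+22+11=79
- A+B+E: weight 4+3+5=12, value 23+23+22=68
- A+B+F: weight 4+3+4=11, value 23+23+11=57
- B+E+F: weight 3+5+4=12, value 23+22+11=56
Best: $79.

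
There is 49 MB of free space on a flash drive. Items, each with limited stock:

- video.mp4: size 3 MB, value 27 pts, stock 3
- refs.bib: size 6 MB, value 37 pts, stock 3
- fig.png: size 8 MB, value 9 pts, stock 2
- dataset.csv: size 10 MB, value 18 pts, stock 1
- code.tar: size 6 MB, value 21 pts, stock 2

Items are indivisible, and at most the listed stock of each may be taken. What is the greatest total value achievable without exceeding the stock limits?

Best selections within size 49 and stock limits:
- 3×video.mp4 + 3×refs.bib + 1×dataset.csv + 2×code.tar: size 49, value 252
- 3×video.mp4 + 3×refs.bib + 1×fig.png + 2×code.tar: size 47, value 243
- 3×video.mp4 + 3×refs.bib + 2×code.tar: size 39, value 234
Best: 252 pts.

252 pts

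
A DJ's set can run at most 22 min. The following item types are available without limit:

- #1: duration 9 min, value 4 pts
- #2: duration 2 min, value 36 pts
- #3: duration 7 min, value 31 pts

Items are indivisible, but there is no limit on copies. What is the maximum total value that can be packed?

396 pts

Best value-per-unit is #2 at 36/2, and filling with it alone uses duration 11×2=22. No mix of the others beats 11×36 = 396.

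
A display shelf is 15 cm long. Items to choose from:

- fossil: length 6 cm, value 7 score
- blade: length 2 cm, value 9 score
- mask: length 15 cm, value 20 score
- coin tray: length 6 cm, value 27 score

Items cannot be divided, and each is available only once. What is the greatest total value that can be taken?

Check high-value combinations within 15 cm:
- fossil+blade+coin tray: length 6+2+6=14, value 7+9+27=43
- blade+coin tray: length 2+6=8, value 9+27=36
- fossil+coin tray: length 6+6=12, value 7+27=34
- coin tray: length 6, value 27
- mask: length 15, value 20
Best: 43 score.

43 score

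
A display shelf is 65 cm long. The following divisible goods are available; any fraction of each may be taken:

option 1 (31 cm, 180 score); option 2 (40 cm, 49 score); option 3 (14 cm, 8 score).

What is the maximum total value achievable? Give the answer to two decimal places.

221.65

Take in order of value per unit:
- option 1 (180/31 per unit): all 31 → value 180, running total 180.00
- option 2 (49/40 per unit): 34 of 40 → value 34×49/40 = 41.6500, running total 221.65
Total 221.65.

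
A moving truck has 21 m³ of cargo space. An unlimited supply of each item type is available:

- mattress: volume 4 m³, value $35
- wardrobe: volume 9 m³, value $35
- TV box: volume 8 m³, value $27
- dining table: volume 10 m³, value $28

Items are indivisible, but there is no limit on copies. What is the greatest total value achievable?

$175

Best value-per-unit is mattress at 35/4, and filling with it alone uses volume 5×4=20. No mix of the others beats 5×35 = 175.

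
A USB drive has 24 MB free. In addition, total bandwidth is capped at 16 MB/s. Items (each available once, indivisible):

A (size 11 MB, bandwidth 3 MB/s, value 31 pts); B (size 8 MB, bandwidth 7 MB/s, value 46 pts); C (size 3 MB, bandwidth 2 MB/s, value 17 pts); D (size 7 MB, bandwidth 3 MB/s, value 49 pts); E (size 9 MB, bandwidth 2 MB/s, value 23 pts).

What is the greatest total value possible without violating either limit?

118 pts

Feasible sets respecting both limits:
- B+D+E: size 24, bandwidth 12, value 118
- B+C+D: size 18, bandwidth 12, value 112
- A+C+D: size 21, bandwidth 8, value 97
Best: 118 pts.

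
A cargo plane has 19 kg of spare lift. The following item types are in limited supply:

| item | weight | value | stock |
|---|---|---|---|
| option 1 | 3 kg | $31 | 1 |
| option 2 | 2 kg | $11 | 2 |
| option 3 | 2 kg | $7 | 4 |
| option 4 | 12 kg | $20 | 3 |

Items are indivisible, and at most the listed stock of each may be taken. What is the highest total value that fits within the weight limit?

$81

Best selections within weight 19 and stock limits:
- 1×option 1 + 2×option 2 + 4×option 3: weight 15, value 81
- 1×option 1 + 2×option 2 + 3×option 3: weight 13, value 74
Best: $81.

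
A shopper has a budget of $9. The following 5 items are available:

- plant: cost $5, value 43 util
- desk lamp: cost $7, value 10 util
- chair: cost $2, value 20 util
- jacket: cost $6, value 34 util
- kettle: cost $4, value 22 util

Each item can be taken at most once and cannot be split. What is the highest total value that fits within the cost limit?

65 util

Check high-value combinations within $9:
- plant+kettle: cost 5+4=9, value 43+22=65
- plant+chair: cost 5+2=7, value 43+20=63
- chair+jacket: cost 2+6=8, value 20+34=54
Best: 65 util.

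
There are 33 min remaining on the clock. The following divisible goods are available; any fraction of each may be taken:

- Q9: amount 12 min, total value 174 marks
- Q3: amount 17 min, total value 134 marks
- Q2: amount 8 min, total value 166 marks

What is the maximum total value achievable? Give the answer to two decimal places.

442.47

Take in order of value per unit:
- Q2 (166/8 per unit): all 8 → value 166, running total 166.00
- Q9 (174/12 per unit): all 12 → value 174, running total 340.00
- Q3 (134/17 per unit): 13 of 17 → value 13×134/17 = 102.4706, running total 442.47
Total 442.47.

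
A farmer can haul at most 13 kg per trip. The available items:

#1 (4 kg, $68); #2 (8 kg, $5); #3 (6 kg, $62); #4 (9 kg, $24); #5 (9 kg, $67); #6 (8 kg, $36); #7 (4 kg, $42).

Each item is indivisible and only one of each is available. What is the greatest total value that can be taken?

$135

Check high-value combinations within 13 kg:
- #1+#5: weight 4+9=13, value 68+67=135
- #1+#3: weight 4+6=10, value 68+62=130
- #1+#7: weight 4+4=8, value 68+42=110
- #5+#7: weight 9+4=13, value 67+42=109
- #3+#7: weight 6+4=10, value 62+42=104
Best: $135.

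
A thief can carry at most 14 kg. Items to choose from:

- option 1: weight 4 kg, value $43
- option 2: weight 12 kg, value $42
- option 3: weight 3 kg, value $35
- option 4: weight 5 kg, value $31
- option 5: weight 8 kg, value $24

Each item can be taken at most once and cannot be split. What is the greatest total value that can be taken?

This is a 0/1 knapsack; check combinations near the capacity.
- option 1+option 3+option 4: weight 4+3+5=12, value 43+35+31=109
- option 1+option 3: weight 4+3=7, value 43+35=78
- option 1+option 4: weight 4+5=9, value 43+31=74
Best: $109.

$109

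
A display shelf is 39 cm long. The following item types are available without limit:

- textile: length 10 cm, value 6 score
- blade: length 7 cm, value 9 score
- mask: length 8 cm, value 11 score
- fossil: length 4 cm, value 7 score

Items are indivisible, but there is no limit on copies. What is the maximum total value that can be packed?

Best value-per-unit is fossil at 7/4; filling with it alone gives 9×7 = 63.
Optimal mix: 1×blade + 8×fossil → length 39, value 65.

65 score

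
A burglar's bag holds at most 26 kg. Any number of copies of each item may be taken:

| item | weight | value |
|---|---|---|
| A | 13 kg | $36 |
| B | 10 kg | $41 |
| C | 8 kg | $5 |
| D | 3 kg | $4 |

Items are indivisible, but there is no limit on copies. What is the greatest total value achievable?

$90

Best value-per-unit is B at 41/10; filling with it alone gives 2×41 = 82.
Optimal mix: 2×B + 2×D → weight 26, value 90.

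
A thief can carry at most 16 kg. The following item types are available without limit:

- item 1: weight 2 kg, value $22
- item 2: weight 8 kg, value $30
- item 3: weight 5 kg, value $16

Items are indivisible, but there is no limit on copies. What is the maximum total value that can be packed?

$176

Best value-per-unit is item 1 at 22/2, and filling with it alone uses weight 8×2=16. No mix of the others beats 8×22 = 176.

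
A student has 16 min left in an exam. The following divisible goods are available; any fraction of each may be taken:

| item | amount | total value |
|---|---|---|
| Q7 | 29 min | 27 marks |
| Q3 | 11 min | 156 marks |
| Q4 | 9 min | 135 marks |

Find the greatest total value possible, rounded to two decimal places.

Take in order of value per unit:
- Q4 (135/9 per unit): all 9 → value 135, running total 135.00
- Q3 (156/11 per unit): 7 of 11 → value 7×156/11 = 99.2727, running total 234.27
Total 234.27.

234.27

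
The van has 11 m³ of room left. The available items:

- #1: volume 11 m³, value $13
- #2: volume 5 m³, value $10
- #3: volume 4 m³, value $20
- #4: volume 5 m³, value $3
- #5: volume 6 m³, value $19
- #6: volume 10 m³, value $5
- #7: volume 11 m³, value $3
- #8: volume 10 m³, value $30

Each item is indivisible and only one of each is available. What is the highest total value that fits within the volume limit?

Check high-value combinations within 11 m³:
- #3+#5: volume 4+6=10, value 20+19=39
- #2+#3: volume 5+4=9, value 10+20=30
- #8: volume 10, value 30
- #2+#5: volume 5+6=11, value 10+19=29
Best: $39.

$39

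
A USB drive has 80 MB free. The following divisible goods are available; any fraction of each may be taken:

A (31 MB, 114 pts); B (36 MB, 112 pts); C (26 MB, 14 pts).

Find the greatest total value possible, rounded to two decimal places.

Take in order of value per unit:
- A (114/31 per unit): all 31 → value 114, running total 114.00
- B (112/36 per unit): all 36 → value 112, running total 226.00
- C (14/26 per unit): 13 of 26 → value 13×14/26 = 7.0000, running total 233.00
Total 233.00.

233.00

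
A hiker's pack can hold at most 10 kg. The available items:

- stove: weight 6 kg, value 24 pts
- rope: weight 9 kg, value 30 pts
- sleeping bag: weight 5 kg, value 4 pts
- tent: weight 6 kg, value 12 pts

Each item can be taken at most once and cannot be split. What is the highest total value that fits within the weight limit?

30 pts

Check high-value combinations within 10 kg:
- rope: weight 9, value 30
- stove: weight 6, value 24
- tent: weight 6, value 12
Best: 30 pts.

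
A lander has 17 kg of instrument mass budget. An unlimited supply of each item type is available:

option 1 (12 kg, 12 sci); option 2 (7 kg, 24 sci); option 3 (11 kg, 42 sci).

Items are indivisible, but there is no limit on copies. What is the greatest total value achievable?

Best value-per-unit is option 3 at 42/11; filling with it alone gives 1×42 = 42.
Optimal mix: 2×option 2 → mass 14, value 48.

48 sci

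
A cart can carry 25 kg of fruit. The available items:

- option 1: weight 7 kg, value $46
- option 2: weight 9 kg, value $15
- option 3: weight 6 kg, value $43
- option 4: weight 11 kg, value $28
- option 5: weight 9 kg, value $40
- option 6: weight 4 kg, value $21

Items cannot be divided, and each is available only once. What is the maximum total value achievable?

Check high-value combinations within 25 kg:
- option 1+option 3+option 5: weight 7+6+9=22, value 46+43+40=129
- option 1+option 3+option 4: weight 7+6+11=24, value 46+43+28=117
- option 1+option 3+option 6: weight 7+6+4=17, value 46+43+21=110
Best: $129.

$129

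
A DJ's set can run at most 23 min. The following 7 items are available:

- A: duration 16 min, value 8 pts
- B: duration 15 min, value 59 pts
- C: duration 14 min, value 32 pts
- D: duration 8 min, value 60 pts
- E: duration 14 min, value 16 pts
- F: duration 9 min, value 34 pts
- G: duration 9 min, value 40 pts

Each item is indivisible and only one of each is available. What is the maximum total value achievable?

This is a 0/1 knapsack; check combinations near the capacity.
- B+D: duration 15+8=23, value 59+60=119
- D+G: duration 8+9=17, value 60+40=100
- D+F: duration 8+9=17, value 60+34=94
- C+D: duration 14+8=22, value 32+60=92
Best: 119 pts.

119 pts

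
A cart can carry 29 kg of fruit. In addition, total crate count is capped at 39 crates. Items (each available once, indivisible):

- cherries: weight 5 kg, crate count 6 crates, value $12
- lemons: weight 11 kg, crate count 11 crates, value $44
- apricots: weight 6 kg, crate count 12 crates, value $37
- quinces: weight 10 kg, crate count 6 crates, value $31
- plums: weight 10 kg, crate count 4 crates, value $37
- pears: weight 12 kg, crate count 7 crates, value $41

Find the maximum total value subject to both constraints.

Feasible sets respecting both limits:
- lemons+apricots+pears: weight 29, crate count 30, value 122
- lemons+apricots+plums: weight 27, crate count 27, value 118
- apricots+plums+pears: weight 28, crate count 23, value 115
Best: $122.

$122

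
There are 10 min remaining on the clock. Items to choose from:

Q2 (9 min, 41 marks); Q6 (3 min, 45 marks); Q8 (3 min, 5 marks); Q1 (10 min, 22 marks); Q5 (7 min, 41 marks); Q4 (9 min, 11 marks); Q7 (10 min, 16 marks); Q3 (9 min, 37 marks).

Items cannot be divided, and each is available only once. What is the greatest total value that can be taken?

86 marks

Check high-value combinations within 10 min:
- Q6+Q5: time 3+7=10, value 45+41=86
- Q6+Q8: time 3+3=6, value 45+5=50
- Q8+Q5: time 3+7=10, value 5+41=46
- Q6: time 3, value 45
Best: 86 marks.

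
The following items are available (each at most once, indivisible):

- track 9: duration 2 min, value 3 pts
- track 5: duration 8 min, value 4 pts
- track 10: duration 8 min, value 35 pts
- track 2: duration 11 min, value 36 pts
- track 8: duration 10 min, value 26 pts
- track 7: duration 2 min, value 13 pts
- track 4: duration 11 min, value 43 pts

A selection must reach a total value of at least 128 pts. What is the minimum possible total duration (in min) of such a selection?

Subsets with value ≥ 128, sorted by total duration:
- track 9+track 10+track 2+track 7+track 4: duration 34, value 130
- track 10+track 2+track 8+track 4: duration 40, value 140
- track 5+track 10+track 2+track 7+track 4: duration 40, value 131
- track 10+track 2+track 8+track 7+track 4: duration 42, value 153
Minimum duration: 34 min.

34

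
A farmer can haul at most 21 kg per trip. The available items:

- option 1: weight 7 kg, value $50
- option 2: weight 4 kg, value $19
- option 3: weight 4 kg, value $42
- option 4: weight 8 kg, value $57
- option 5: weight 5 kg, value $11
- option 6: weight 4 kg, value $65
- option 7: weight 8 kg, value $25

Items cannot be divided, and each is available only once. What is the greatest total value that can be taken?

$183

Check high-value combinations within 21 kg:
- option 2+option 3+option 4+option 6: weight 4+4+8+4=20, value 19+42+57+65=183
- option 1+option 2+option 3+option 6: weight 7+4+4+4=19, value 50+19+42+65=176
- option 3+option 4+option 5+option 6: weight 4+8+5+4=21, value 42+57+11+65=175
Best: $183.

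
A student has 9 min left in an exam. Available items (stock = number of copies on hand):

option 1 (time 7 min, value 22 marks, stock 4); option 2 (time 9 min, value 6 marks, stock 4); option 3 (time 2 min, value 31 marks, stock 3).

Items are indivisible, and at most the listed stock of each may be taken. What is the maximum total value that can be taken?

93 marks

Top feasible selections:
- 3×option 3: time 6, value 93
- 2×option 3: time 4, value 62
- 1×option 1 + 1×option 3: time 9, value 53
- 1×option 3: time 2, value 31
Best: 93 marks.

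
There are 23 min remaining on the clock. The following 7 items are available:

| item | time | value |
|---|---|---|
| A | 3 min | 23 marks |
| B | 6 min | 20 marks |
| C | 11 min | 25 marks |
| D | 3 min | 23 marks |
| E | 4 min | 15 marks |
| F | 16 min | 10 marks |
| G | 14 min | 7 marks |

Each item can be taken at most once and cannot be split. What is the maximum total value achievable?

91 marks

This is a 0/1 knapsack; check combinations near the capacity.
- A+B+C+D: time 3+6+11+3=23, value 23+20+25+23=91
- A+C+D+E: time 3+11+3+4=21, value 23+25+23+15=86
- A+B+D+E: time 3+6+3+4=16, value 23+20+23+15=81
Best: 91 marks.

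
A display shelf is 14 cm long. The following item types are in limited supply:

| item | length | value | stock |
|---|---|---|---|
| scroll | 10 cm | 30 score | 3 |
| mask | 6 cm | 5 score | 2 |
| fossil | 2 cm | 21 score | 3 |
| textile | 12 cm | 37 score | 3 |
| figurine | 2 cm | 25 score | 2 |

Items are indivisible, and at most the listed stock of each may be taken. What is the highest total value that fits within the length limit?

Best selections within length 14 and stock limits:
- 3×fossil + 2×figurine: length 10, value 113
- 1×mask + 2×fossil + 2×figurine: length 14, value 97
- 1×mask + 3×fossil + 1×figurine: length 14, value 93
- 2×fossil + 2×figurine: length 8, value 92
Best: 113 score.

113 score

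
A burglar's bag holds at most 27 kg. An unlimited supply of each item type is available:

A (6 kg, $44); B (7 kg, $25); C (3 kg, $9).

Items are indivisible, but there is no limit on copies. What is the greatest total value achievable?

Best value-per-unit is A at 44/6; filling with it alone gives 4×44 = 176.
Optimal mix: 4×A + 1×C → weight 27, value 185.

$185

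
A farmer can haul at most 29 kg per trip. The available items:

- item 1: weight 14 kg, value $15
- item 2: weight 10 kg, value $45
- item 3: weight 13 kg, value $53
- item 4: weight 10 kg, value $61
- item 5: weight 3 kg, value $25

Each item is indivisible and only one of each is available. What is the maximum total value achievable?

Check high-value combinations within 29 kg:
- item 3+item 4+item 5: weight 13+10+3=26, value 53+61+25=139
- item 2+item 4+item 5: weight 10+10+3=23, value 45+61+25=131
- item 2+item 3+item 5: weight 10+13+3=26, value 45+53+25=123
- item 3+item 4: weight 13+10=23, value 53+61=114
Best: $139.

$139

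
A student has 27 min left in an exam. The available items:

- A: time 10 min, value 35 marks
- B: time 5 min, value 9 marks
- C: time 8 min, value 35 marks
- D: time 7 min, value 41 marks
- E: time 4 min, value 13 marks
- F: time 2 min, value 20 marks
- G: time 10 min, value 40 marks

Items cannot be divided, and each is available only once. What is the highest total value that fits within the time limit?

Check high-value combinations within 27 min:
- C+D+F+G: time 8+7+2+10=27, value 35+41+20+40=136
- A+C+D+F: time 10+8+7+2=27, value 35+35+41+20=131
- B+C+D+E+F: time 5+8+7+4+2=26, value 9+35+41+13+20=118
Best: 136 marks.

136 marks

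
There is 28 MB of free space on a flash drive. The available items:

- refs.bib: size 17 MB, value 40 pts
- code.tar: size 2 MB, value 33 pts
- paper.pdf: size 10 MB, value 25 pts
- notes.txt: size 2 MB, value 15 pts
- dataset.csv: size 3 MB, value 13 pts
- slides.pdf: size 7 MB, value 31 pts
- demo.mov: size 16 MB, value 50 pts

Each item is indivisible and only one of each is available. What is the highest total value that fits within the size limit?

129 pts

This is a 0/1 knapsack; check combinations near the capacity.
- code.tar+notes.txt+slides.pdf+demo.mov: size 2+2+7+16=27, value 33+15+31+50=129
- code.tar+dataset.csv+slides.pdf+demo.mov: size 2+3+7+16=28, value 33+13+31+50=127
- refs.bib+code.tar+notes.txt+slides.pdf: size 17+2+2+7=28, value 40+33+15+31=119
- code.tar+paper.pdf+notes.txt+dataset.csv+slides.pdf: size 2+10+2+3+7=24, value 33+25+15+13+31=117
- code.tar+slides.pdf+demo.mov: size 2+7+16=25, value 33+31+50=114
Best: 129 pts.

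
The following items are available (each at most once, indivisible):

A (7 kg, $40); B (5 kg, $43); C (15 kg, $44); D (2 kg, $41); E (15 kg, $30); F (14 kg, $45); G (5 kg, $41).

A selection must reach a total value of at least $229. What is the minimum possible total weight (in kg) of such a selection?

48

Subsets with value ≥ 229, sorted by total weight:
- A+B+C+D+F+G: weight 48, value 254
- A+B+D+E+F+G: weight 48, value 240
- A+B+C+D+E+G: weight 49, value 239
Minimum weight: 48 kg.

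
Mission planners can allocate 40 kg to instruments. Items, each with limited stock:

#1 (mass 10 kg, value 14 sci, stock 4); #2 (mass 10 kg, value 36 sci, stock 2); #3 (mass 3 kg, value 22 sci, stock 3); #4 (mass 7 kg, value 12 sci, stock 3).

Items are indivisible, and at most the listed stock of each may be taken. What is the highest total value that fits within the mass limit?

Top feasible selections:
- 1×#1 + 2×#2 + 3×#3: mass 39, value 152
- 2×#2 + 3×#3 + 1×#4: mass 36, value 150
- 2×#2 + 2×#3 + 2×#4: mass 40, value 140
- 2×#2 + 3×#3: mass 29, value 138
Best: 152 sci.

152 sci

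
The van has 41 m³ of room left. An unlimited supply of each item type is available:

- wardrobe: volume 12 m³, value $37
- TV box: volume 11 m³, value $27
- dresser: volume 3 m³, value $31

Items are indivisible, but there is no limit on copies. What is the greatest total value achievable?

Best value-per-unit is dresser at 31/3, and filling with it alone uses volume 13×3=39. No mix of the others beats 13×31 = 403.

$403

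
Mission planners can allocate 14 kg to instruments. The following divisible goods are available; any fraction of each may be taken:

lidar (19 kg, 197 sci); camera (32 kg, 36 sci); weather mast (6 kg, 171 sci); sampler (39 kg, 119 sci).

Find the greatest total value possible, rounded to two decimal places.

Take in order of value per unit:
- weather mast (171/6 per unit): all 6 → value 171, running total 171.00
- lidar (197/19 per unit): 8 of 19 → value 8×197/19 = 82.9474, running total 253.95
Total 253.95.

253.95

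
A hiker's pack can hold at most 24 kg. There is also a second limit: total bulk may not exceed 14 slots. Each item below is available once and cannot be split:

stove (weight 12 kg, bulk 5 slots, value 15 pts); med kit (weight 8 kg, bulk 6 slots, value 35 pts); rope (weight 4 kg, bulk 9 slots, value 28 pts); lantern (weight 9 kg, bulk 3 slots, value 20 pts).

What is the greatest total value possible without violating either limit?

Feasible sets respecting both limits:
- med kit+lantern: weight 17, bulk 9, value 55
- stove+med kit: weight 20, bulk 11, value 50
- rope+lantern: weight 13, bulk 12, value 48
- stove+rope: weight 16, bulk 14, value 43
Best: 55 pts.

55 pts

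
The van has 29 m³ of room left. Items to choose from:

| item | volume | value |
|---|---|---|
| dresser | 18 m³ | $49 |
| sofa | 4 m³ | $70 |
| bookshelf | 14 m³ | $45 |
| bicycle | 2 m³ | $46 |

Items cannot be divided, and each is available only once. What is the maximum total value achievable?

This is a 0/1 knapsack; check combinations near the capacity.
- dresser+sofa+bicycle: volume 18+4+2=24, value 49+70+46=165
- sofa+bookshelf+bicycle: volume 4+14+2=20, value 70+45+46=161
- dresser+sofa: volume 18+4=22, value 49+70=119
- sofa+bicycle: volume 4+2=6, value 70+46=116
- sofa+bookshelf: volume 4+14=18, value 70+45=115
Best: $165.

$165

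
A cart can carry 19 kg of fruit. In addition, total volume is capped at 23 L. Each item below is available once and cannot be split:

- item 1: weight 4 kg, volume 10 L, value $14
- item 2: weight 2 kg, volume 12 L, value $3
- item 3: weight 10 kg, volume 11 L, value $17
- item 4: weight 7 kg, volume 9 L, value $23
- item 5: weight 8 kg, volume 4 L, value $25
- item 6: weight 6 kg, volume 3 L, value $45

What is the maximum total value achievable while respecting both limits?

$84

Feasible sets respecting both limits:
- item 1+item 5+item 6: weight 18, volume 17, value 84
- item 1+item 4+item 6: weight 17, volume 22, value 82
- item 2+item 5+item 6: weight 16, volume 19, value 73
- item 5+item 6: weight 14, volume 7, value 70
Best: $84.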